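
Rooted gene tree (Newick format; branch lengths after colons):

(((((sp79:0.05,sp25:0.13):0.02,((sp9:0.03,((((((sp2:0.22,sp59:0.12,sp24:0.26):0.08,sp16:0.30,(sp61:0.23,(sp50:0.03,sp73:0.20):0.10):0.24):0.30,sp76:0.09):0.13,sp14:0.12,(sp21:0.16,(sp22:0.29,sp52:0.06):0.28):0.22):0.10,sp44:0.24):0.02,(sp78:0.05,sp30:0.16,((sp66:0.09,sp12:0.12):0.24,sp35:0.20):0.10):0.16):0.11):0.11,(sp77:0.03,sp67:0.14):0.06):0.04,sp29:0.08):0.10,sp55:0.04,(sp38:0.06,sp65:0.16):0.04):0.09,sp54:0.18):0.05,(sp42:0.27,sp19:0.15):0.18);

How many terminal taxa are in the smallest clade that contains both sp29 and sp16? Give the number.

24

The MRCA of sp29 and sp16 is the node subtending ((sp79,sp25),((sp9,((((((sp2,sp59,sp24),sp16,(sp61,(sp50,sp73))),sp76),sp14,(sp21,(sp22,sp52))),sp44),(sp78,sp30,((sp66,sp12),sp35)))),(sp77,sp67)),sp29).
That clade contains 24 terminal taxa: sp12, sp14, sp16, sp2, sp21, sp22, sp24, sp25, sp29, sp30, sp35, sp44, sp50, sp52, sp59, sp61, sp66, sp67, sp73, sp76, sp77, sp78, sp79, sp9.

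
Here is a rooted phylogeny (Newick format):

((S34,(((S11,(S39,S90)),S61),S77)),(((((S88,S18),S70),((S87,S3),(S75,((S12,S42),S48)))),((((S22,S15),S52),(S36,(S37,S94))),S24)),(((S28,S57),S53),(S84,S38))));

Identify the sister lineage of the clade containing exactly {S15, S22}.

S52

The clade containing exactly {S15, S22} attaches to the tree at the node subtending ((S22,S15),S52).
The other lineage descending from that same node — the sister group — is the single tip S52.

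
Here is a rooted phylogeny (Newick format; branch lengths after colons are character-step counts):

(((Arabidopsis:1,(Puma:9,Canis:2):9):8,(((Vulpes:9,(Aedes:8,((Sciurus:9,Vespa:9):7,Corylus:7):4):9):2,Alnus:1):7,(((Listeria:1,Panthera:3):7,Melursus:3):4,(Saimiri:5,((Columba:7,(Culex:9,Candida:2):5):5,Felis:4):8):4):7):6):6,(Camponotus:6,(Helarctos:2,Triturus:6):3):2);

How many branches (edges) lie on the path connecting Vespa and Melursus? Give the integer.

9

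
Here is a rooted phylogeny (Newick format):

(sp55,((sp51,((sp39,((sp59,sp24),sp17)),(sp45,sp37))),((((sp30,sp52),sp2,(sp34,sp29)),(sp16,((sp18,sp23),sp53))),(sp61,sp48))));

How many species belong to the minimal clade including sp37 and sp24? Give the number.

6

The MRCA of sp37 and sp24 is the node subtending ((sp39,((sp59,sp24),sp17)),(sp45,sp37)).
That clade contains 6 terminal taxa: sp17, sp24, sp37, sp39, sp45, sp59.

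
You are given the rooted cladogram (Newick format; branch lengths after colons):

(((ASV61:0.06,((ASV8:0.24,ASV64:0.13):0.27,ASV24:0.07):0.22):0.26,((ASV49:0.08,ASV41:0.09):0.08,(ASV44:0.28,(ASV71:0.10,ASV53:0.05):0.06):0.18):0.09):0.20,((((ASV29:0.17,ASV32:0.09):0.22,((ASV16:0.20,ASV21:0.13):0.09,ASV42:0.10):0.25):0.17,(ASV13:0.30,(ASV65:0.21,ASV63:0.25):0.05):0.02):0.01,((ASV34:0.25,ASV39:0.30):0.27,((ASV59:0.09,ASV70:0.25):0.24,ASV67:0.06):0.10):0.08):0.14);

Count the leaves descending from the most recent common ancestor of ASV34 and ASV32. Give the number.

13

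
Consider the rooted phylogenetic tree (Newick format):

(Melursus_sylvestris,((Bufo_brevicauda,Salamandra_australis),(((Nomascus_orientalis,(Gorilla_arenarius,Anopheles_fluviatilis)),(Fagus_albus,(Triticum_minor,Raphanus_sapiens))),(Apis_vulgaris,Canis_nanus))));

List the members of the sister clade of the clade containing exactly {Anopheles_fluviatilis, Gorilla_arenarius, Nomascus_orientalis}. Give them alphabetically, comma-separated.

The clade containing exactly {Anopheles_fluviatilis, Gorilla_arenarius, Nomascus_orientalis} attaches to the tree at the node subtending ((Nomascus_orientalis,(Gorilla_arenarius,Anopheles_fluviatilis)),(Fagus_albus,(Triticum_minor,Raphanus_sapiens))).
The other lineage descending from that same node — the sister group — is (Fagus_albus,(Triticum_minor,Raphanus_sapiens)); its 3 tips in alphabetical order are the answer.

Fagus_albus, Raphanus_sapiens, Triticum_minor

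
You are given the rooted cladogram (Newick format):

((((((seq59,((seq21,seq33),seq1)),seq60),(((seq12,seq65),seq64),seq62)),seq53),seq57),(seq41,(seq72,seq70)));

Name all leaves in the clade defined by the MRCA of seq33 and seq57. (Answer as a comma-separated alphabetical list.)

seq1, seq12, seq21, seq33, seq53, seq57, seq59, seq60, seq62, seq64, seq65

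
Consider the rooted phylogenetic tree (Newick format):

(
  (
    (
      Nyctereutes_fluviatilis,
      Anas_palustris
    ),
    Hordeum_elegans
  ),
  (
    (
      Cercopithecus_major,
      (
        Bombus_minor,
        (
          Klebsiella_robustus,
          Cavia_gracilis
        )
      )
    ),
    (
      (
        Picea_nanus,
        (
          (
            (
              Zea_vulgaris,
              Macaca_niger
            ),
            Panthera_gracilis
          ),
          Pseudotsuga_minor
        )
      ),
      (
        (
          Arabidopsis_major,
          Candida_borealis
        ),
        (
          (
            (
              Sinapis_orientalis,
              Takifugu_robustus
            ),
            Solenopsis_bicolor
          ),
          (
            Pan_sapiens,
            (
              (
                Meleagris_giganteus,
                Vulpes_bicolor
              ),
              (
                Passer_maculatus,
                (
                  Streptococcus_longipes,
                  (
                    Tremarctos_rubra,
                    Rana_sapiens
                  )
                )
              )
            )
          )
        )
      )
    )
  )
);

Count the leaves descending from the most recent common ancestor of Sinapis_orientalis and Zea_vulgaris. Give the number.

The MRCA of Sinapis_orientalis and Zea_vulgaris is the node subtending ((Picea_nanus,(((Zea_vulgaris,Macaca_niger),Panthera_gracilis),Pseudotsuga_minor)),((Arabidopsis_major,Candida_borealis),(((Sinapis_orientalis,Takifugu_robustus),Solenopsis_bicolor),(Pan_sapiens,((Meleagris_giganteus,Vulpes_bicolor),(Passer_maculatus,(Streptococcus_longipes,(Tremarctos_rubra,Rana_sapiens)))))))).
That clade contains 17 terminal taxa: Arabidopsis_major, Candida_borealis, Macaca_niger, Meleagris_giganteus, Pan_sapiens, Panthera_gracilis, Passer_maculatus, Picea_nanus, Pseudotsuga_minor, Rana_sapiens, Sinapis_orientalis, Solenopsis_bicolor, Streptococcus_longipes, Takifugu_robustus, Tremarctos_rubra, Vulpes_bicolor, Zea_vulgaris.

17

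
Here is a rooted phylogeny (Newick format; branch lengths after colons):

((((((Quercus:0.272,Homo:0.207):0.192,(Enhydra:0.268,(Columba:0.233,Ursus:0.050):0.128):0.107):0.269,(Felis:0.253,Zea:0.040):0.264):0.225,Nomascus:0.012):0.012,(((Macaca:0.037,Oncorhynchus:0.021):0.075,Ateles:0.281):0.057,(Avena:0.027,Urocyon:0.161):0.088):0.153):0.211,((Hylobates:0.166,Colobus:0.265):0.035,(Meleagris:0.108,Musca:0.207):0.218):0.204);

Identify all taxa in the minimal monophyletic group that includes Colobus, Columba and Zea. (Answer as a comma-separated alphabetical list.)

Tracing Colobus: it sits inside (Hylobates,Colobus).
Tracing Columba: it sits inside (Columba,Ursus).
Tracing Zea: it sits inside (Felis,Zea).
The smallest clade enclosing all 3 is the whole tree (their MRCA is the root), so the answer is all 17 tips in alphabetical order.

Ateles, Avena, Colobus, Columba, Enhydra, Felis, Homo, Hylobates, Macaca, Meleagris, Musca, Nomascus, Oncorhynchus, Quercus, Urocyon, Ursus, Zea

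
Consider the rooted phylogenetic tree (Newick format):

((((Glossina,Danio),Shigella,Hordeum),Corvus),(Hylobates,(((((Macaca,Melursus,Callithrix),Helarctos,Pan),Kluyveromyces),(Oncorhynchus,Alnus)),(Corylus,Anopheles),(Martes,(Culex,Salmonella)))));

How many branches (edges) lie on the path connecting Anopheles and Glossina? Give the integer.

8

The MRCA of Anopheles and Glossina is the root of the tree.
From Anopheles up to that node: 4 branches. From Glossina up to the same node: 4 branches. Total: 4 + 4 = 8.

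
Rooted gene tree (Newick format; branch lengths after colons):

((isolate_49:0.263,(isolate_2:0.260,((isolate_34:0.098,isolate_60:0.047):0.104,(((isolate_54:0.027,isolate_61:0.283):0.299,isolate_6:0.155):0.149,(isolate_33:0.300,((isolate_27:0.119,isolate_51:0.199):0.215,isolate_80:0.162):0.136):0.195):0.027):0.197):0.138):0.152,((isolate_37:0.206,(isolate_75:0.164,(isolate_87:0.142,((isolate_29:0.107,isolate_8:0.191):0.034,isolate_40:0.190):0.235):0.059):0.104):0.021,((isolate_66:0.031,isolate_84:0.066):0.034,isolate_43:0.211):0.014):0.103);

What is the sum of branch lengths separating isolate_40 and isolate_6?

1.530

The path runs isolate_40 → … → MRCA → … → isolate_6; the MRCA is the root of the tree.
Branch lengths along that path: 0.190 + 0.235 + 0.059 + 0.104 + 0.021 + 0.103 + 0.152 + 0.138 + 0.197 + 0.027 + 0.149 + 0.155 = 1.530.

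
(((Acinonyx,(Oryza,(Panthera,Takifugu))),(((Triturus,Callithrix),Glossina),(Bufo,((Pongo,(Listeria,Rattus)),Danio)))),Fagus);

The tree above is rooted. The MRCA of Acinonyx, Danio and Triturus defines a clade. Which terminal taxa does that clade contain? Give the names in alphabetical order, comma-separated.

Tracing Acinonyx: it sits inside (Acinonyx,(Oryza,(Panthera,Takifugu))).
Tracing Danio: it sits inside ((Pongo,(Listeria,Rattus)),Danio).
Tracing Triturus: it sits inside (Triturus,Callithrix).
The smallest clade enclosing all 3 is ((Acinonyx,(Oryza,(Panthera,Takifugu))),(((Triturus,Callithrix),Glossina),(Bufo,((Pongo,(Listeria,Rattus)),Danio)))); the answer is its 12 terminal taxa in alphabetical order.

Acinonyx, Bufo, Callithrix, Danio, Glossina, Listeria, Oryza, Panthera, Pongo, Rattus, Takifugu, Triturus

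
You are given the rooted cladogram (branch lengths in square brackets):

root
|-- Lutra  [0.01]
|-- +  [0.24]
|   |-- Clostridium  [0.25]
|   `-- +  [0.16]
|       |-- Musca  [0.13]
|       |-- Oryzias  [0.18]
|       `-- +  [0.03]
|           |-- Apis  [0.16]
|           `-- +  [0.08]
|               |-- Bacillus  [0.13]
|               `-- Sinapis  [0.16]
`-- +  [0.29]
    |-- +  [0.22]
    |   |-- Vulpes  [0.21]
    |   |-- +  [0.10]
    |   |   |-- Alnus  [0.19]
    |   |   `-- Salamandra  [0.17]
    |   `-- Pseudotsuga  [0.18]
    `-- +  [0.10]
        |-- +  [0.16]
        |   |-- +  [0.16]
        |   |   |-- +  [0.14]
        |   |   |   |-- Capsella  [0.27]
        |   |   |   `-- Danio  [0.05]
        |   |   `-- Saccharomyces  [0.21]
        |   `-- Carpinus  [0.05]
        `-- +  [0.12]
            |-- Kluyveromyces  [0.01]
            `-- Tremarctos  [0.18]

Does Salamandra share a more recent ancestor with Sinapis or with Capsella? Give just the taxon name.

Capsella

The MRCA of Salamandra and Capsella subtends ((Vulpes,(Alnus,Salamandra),Pseudotsuga),((((Capsella,Danio),Saccharomyces),Carpinus),(Kluyveromyces,Tremarctos))) (10 taxa).
The MRCA of Salamandra and Sinapis is the root, subtending the entire tree (17 taxa).
The first is nested inside the second, so Salamandra shares a more recent common ancestor with Capsella.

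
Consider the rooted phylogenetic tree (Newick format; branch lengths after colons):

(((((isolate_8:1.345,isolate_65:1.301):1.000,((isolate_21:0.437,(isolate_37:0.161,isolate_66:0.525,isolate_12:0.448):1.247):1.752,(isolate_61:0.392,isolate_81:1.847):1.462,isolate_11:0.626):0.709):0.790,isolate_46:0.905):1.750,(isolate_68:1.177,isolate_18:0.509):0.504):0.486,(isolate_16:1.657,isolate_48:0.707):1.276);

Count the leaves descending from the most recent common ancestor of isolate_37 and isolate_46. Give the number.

10

The MRCA of isolate_37 and isolate_46 is the node subtending (((isolate_8,isolate_65),((isolate_21,(isolate_37,isolate_66,isolate_12)),(isolate_61,isolate_81),isolate_11)),isolate_46).
That clade contains 10 terminal taxa: isolate_11, isolate_12, isolate_21, isolate_37, isolate_46, isolate_61, isolate_65, isolate_66, isolate_8, isolate_81.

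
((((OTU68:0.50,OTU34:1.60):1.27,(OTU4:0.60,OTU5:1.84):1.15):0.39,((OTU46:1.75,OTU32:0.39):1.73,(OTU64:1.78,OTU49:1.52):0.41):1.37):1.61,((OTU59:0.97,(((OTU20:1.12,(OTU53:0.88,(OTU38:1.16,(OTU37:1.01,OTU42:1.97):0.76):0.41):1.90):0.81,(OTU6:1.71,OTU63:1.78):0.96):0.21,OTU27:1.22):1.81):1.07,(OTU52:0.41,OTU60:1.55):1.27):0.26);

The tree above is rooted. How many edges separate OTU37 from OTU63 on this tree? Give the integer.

7

The MRCA of OTU37 and OTU63 is the node subtending ((OTU20,(OTU53,(OTU38,(OTU37,OTU42)))),(OTU6,OTU63)).
From OTU37 up to that node: 5 branches. From OTU63 up to the same node: 2 branches. Total: 5 + 2 = 7.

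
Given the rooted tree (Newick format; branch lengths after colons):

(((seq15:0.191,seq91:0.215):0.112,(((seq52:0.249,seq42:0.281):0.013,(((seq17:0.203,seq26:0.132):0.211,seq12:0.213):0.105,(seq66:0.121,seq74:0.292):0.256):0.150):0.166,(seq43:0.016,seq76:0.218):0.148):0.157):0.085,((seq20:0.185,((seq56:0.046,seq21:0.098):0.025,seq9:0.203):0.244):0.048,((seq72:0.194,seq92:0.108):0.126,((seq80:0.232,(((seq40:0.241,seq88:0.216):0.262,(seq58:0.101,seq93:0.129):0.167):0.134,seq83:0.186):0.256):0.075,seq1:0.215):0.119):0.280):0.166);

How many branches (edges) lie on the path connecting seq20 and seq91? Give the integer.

6

The MRCA of seq20 and seq91 is the root of the tree.
From seq20 up to that node: 3 branches. From seq91 up to the same node: 3 branches. Total: 3 + 3 = 6.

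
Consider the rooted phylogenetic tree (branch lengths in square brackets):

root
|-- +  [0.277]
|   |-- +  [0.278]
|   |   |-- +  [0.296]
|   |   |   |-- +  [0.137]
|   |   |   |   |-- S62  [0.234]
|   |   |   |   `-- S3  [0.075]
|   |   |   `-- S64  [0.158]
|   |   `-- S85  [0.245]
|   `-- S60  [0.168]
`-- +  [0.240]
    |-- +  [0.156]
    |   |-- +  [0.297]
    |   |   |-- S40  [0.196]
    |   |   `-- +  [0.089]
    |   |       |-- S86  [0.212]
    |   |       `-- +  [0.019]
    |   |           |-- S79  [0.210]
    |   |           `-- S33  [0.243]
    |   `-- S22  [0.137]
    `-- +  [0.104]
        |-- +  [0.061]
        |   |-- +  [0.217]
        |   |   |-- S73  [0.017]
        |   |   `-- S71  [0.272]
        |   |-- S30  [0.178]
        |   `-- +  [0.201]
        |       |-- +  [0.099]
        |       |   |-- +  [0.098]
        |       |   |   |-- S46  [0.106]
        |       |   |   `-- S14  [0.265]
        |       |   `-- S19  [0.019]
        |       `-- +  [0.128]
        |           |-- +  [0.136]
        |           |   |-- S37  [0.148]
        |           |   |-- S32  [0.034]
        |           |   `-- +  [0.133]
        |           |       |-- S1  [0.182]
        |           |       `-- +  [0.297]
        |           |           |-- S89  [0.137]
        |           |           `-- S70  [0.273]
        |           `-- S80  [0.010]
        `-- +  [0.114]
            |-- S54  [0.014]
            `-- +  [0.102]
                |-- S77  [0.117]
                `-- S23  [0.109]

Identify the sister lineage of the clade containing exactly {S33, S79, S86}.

S40

The clade containing exactly {S33, S79, S86} attaches to the tree at the node subtending (S40,(S86,(S79,S33))).
The other lineage descending from that same node — the sister group — is the single tip S40.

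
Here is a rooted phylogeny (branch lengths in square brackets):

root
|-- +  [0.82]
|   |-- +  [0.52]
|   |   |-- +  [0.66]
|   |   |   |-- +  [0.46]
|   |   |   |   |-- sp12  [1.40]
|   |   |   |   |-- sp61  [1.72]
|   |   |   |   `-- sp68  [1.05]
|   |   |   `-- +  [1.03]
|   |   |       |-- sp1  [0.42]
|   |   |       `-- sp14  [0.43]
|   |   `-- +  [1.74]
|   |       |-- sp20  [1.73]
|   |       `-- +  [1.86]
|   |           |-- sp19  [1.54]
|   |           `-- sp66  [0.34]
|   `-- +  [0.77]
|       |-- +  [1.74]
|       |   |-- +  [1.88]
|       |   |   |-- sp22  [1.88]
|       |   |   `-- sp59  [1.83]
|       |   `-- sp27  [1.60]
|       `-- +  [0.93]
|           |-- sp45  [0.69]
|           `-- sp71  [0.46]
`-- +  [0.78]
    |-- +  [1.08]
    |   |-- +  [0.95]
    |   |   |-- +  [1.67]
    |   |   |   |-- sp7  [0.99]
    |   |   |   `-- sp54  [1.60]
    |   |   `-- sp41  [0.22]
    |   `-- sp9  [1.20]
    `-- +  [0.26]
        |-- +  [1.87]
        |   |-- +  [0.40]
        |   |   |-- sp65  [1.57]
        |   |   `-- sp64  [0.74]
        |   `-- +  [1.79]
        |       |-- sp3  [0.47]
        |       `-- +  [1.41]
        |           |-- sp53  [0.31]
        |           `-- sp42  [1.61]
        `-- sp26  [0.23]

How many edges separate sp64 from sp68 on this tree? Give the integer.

10

The MRCA of sp64 and sp68 is the root of the tree.
From sp64 up to that node: 5 branches. From sp68 up to the same node: 5 branches. Total: 5 + 5 = 10.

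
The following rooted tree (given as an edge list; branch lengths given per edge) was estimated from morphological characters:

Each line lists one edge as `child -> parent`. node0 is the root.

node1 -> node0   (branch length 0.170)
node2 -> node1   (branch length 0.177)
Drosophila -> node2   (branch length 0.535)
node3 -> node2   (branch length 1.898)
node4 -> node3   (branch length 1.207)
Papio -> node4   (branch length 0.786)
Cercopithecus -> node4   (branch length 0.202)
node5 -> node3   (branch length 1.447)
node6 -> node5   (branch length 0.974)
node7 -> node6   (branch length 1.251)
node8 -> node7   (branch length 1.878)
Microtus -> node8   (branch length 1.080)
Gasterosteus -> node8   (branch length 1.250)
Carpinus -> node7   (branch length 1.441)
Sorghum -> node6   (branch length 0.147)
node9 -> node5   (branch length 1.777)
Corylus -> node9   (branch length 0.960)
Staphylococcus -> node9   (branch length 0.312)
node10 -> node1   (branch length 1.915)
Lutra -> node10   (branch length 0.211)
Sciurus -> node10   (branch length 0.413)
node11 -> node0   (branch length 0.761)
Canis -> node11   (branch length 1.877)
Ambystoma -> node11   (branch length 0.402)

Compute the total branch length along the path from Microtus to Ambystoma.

10.038

The path runs Microtus → … → MRCA → … → Ambystoma; the MRCA is the root of the tree.
Branch lengths along that path: 1.080 + 1.878 + 1.251 + 0.974 + 1.447 + 1.898 + 0.177 + 0.170 + 0.761 + 0.402 = 10.038.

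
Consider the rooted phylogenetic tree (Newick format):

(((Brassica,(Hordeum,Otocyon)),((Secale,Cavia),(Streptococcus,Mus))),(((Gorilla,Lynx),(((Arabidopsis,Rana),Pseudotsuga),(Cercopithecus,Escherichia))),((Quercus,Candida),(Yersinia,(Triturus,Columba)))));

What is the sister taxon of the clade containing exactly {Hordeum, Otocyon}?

Brassica

The clade containing exactly {Hordeum, Otocyon} attaches to the tree at the node subtending (Brassica,(Hordeum,Otocyon)).
The other lineage descending from that same node — the sister group — is the single tip Brassica.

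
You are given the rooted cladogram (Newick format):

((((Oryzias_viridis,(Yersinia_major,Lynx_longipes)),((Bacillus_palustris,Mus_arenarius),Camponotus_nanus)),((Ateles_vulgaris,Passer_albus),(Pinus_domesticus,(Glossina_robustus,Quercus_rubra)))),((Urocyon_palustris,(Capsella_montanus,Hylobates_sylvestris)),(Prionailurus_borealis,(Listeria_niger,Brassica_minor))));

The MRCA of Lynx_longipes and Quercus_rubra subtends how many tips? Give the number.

11

The MRCA of Lynx_longipes and Quercus_rubra is the node subtending (((Oryzias_viridis,(Yersinia_major,Lynx_longipes)),((Bacillus_palustris,Mus_arenarius),Camponotus_nanus)),((Ateles_vulgaris,Passer_albus),(Pinus_domesticus,(Glossina_robustus,Quercus_rubra)))).
That clade contains 11 terminal taxa: Ateles_vulgaris, Bacillus_palustris, Camponotus_nanus, Glossina_robustus, Lynx_longipes, Mus_arenarius, Oryzias_viridis, Passer_albus, Pinus_domesticus, Quercus_rubra, Yersinia_major.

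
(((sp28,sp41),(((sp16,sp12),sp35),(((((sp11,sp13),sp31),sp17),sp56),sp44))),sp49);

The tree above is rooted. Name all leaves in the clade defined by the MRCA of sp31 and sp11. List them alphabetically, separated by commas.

sp11, sp13, sp31

Tracing sp31: it sits inside ((sp11,sp13),sp31).
Tracing sp11: it sits inside (sp11,sp13).
The smallest clade enclosing both is ((sp11,sp13),sp31); the answer is its 3 terminal taxa in alphabetical order.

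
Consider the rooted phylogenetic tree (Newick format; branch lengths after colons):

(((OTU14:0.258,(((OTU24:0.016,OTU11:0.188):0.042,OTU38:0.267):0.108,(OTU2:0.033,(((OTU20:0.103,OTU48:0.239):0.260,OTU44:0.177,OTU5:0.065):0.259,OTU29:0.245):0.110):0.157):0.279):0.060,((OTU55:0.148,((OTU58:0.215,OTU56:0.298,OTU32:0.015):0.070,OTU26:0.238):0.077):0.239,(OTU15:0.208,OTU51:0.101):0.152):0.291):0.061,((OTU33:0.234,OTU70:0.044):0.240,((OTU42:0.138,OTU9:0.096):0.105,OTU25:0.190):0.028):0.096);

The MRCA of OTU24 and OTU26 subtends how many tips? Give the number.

The MRCA of OTU24 and OTU26 is the node subtending ((OTU14,(((OTU24,OTU11),OTU38),(OTU2,(((OTU20,OTU48),OTU44,OTU5),OTU29)))),((OTU55,((OTU58,OTU56,OTU32),OTU26)),(OTU15,OTU51))).
That clade contains 17 terminal taxa: OTU11, OTU14, OTU15, OTU2, OTU20, OTU24, OTU26, OTU29, OTU32, OTU38, OTU44, OTU48, OTU5, OTU51, OTU55, OTU56, OTU58.

17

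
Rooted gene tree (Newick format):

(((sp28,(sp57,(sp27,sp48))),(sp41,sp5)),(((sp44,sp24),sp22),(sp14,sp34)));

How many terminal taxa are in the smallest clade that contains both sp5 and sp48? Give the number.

6

The MRCA of sp5 and sp48 is the node subtending ((sp28,(sp57,(sp27,sp48))),(sp41,sp5)).
That clade contains 6 terminal taxa: sp27, sp28, sp41, sp48, sp5, sp57.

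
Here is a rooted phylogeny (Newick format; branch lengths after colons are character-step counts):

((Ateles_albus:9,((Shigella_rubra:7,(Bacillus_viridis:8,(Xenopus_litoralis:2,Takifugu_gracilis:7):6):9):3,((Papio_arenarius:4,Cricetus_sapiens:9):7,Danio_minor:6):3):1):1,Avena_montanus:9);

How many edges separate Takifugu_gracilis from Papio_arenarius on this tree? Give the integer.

7

The MRCA of Takifugu_gracilis and Papio_arenarius is the node subtending ((Shigella_rubra,(Bacillus_viridis,(Xenopus_litoralis,Takifugu_gracilis))),((Papio_arenarius,Cricetus_sapiens),Danio_minor)).
From Takifugu_gracilis up to that node: 4 branches. From Papio_arenarius up to the same node: 3 branches. Total: 4 + 3 = 7.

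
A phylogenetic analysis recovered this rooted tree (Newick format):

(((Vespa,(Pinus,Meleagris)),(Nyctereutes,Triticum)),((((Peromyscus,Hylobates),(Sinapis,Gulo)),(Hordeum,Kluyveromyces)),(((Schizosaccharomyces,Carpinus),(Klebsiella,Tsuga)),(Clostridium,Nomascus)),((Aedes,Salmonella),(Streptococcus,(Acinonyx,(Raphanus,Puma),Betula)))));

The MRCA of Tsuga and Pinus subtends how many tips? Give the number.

24

The MRCA of Tsuga and Pinus is the root, so the clade is the entire tree.
That clade contains 24 terminal taxa: Acinonyx, Aedes, Betula, Carpinus, Clostridium, Gulo, Hordeum, Hylobates, Klebsiella, Kluyveromyces, Meleagris, Nomascus, Nyctereutes, Peromyscus, Pinus, Puma, Raphanus, Salmonella, Schizosaccharomyces, Sinapis, Streptococcus, Triticum, Tsuga, Vespa.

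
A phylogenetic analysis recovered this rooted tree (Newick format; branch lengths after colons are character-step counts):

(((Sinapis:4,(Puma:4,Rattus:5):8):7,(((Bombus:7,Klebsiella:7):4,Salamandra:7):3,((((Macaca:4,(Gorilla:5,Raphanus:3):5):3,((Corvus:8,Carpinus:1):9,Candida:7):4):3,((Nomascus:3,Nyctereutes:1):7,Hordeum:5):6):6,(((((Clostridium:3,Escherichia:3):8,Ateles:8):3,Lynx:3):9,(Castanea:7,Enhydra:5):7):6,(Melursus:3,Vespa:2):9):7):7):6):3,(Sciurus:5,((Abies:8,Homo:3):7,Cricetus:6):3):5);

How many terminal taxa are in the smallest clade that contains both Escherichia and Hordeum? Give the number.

The MRCA of Escherichia and Hordeum is the node subtending ((((Macaca,(Gorilla,Raphanus)),((Corvus,Carpinus),Candida)),((Nomascus,Nyctereutes),Hordeum)),(((((Clostridium,Escherichia),Ateles),Lynx),(Castanea,Enhydra)),(Melursus,Vespa))).
That clade contains 17 terminal taxa: Ateles, Candida, Carpinus, Castanea, Clostridium, Corvus, Enhydra, Escherichia, Gorilla, Hordeum, Lynx, Macaca, Melursus, Nomascus, Nyctereutes, Raphanus, Vespa.

17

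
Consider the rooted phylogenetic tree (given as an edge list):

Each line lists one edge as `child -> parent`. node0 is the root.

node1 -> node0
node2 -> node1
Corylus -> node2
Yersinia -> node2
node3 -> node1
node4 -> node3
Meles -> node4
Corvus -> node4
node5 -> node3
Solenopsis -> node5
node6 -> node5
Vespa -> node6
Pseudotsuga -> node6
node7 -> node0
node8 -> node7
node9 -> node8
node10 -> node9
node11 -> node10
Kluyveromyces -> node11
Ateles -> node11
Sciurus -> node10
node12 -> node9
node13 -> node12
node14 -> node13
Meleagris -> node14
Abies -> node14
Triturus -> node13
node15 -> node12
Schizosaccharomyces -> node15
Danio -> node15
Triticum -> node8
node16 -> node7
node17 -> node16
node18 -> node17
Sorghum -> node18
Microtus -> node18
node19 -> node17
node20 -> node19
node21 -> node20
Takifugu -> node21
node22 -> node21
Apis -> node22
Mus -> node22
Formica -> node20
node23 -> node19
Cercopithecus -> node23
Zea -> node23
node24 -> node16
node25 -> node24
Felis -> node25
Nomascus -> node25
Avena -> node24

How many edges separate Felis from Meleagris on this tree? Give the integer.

10

The MRCA of Felis and Meleagris is the node subtending (((((Kluyveromyces,Ateles),Sciurus),(((Meleagris,Abies),Triturus),(Schizosaccharomyces,Danio))),Triticum),(((Sorghum,Microtus),(((Takifugu,(Apis,Mus)),Formica),(Cercopithecus,Zea))),((Felis,Nomascus),Avena))).
From Felis up to that node: 4 branches. From Meleagris up to the same node: 6 branches. Total: 4 + 6 = 10.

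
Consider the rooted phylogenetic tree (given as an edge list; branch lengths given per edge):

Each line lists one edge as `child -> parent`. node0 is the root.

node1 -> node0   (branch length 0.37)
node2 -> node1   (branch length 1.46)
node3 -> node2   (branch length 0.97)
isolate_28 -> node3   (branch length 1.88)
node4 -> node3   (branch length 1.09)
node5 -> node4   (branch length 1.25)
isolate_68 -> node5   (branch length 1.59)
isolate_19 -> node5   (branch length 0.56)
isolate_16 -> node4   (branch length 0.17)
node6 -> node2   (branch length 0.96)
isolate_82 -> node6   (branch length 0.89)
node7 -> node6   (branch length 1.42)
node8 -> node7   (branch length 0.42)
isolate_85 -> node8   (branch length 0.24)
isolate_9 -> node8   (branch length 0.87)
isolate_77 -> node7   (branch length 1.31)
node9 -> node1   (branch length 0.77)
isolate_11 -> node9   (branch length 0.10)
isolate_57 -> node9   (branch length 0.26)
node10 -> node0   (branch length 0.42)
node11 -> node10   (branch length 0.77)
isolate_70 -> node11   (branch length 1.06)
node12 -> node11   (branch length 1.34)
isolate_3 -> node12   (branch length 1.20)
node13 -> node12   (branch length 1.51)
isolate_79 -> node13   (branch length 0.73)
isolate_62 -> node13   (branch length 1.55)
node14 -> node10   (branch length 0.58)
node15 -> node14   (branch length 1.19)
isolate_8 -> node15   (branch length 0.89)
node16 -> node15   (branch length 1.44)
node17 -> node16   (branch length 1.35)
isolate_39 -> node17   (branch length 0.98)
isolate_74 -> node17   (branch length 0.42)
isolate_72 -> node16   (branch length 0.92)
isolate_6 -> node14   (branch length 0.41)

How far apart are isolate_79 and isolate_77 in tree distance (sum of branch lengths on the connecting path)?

10.29

The path runs isolate_79 → … → MRCA → … → isolate_77; the MRCA is the root of the tree.
Branch lengths along that path: 0.73 + 1.51 + 1.34 + 0.77 + 0.42 + 0.37 + 1.46 + 0.96 + 1.42 + 1.31 = 10.29.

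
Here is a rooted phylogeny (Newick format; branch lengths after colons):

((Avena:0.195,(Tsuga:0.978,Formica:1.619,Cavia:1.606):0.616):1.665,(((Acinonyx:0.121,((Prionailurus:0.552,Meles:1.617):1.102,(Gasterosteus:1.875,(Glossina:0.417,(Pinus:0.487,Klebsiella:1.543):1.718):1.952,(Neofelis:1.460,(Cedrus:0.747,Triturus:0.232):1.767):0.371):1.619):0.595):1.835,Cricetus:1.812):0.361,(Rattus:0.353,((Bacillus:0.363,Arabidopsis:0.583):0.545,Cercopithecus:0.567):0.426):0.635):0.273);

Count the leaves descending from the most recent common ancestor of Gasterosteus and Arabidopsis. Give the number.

15

The MRCA of Gasterosteus and Arabidopsis is the node subtending (((Acinonyx,((Prionailurus,Meles),(Gasterosteus,(Glossina,(Pinus,Klebsiella)),(Neofelis,(Cedrus,Triturus))))),Cricetus),(Rattus,((Bacillus,Arabidopsis),Cercopithecus))).
That clade contains 15 terminal taxa: Acinonyx, Arabidopsis, Bacillus, Cedrus, Cercopithecus, Cricetus, Gasterosteus, Glossina, Klebsiella, Meles, Neofelis, Pinus, Prionailurus, Rattus, Triturus.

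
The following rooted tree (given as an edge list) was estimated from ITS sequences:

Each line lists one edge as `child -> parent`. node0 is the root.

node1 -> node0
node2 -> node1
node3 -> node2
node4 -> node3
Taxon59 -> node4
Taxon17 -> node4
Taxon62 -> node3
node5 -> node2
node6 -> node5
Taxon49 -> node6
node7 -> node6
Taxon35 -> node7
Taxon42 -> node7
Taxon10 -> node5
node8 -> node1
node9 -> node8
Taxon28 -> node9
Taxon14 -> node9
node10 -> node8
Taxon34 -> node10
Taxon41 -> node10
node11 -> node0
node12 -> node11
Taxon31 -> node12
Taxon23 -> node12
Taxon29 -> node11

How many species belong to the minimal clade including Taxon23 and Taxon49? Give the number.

14

The MRCA of Taxon23 and Taxon49 is the root, so the clade is the entire tree.
That clade contains 14 terminal taxa: Taxon10, Taxon14, Taxon17, Taxon23, Taxon28, Taxon29, Taxon31, Taxon34, Taxon35, Taxon41, Taxon42, Taxon49, Taxon59, Taxon62.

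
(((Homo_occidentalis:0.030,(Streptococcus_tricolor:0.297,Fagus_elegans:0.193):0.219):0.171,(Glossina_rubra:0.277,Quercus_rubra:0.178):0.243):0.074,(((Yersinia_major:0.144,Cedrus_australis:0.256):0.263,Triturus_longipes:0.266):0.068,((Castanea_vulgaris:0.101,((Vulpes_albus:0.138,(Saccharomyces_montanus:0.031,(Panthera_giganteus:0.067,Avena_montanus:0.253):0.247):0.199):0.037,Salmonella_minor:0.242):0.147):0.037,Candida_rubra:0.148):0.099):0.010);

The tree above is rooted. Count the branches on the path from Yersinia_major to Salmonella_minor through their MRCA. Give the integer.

The MRCA of Yersinia_major and Salmonella_minor is the node subtending (((Yersinia_major,Cedrus_australis),Triturus_longipes),((Castanea_vulgaris,((Vulpes_albus,(Saccharomyces_montanus,(Panthera_giganteus,Avena_montanus))),Salmonella_minor)),Candida_rubra)).
From Yersinia_major up to that node: 3 branches. From Salmonella_minor up to the same node: 4 branches. Total: 3 + 4 = 7.

7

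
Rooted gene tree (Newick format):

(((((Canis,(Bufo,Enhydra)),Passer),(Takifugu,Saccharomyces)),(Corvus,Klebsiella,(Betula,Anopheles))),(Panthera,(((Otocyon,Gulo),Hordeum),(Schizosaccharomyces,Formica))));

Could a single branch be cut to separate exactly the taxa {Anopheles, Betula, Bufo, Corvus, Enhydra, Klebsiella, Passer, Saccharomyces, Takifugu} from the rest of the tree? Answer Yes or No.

The MRCA of the listed taxa subtends ((((Canis,(Bufo,Enhydra)),Passer),(Takifugu,Saccharomyces)),(Corvus,Klebsiella,(Betula,Anopheles))).
That clade also contains Canis, which is not in the proposed group, so the group is not monophyletic.

No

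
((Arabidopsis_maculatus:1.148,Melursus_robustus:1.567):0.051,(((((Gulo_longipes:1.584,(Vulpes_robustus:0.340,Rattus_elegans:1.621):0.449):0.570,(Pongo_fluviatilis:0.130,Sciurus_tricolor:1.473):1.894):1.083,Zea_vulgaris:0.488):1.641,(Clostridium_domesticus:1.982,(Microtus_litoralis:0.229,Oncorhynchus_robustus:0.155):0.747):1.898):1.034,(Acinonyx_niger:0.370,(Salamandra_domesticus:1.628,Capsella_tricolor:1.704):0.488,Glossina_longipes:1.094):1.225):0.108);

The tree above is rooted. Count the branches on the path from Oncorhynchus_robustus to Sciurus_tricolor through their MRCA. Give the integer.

7

The MRCA of Oncorhynchus_robustus and Sciurus_tricolor is the node subtending ((((Gulo_longipes,(Vulpes_robustus,Rattus_elegans)),(Pongo_fluviatilis,Sciurus_tricolor)),Zea_vulgaris),(Clostridium_domesticus,(Microtus_litoralis,Oncorhynchus_robustus))).
From Oncorhynchus_robustus up to that node: 3 branches. From Sciurus_tricolor up to the same node: 4 branches. Total: 3 + 4 = 7.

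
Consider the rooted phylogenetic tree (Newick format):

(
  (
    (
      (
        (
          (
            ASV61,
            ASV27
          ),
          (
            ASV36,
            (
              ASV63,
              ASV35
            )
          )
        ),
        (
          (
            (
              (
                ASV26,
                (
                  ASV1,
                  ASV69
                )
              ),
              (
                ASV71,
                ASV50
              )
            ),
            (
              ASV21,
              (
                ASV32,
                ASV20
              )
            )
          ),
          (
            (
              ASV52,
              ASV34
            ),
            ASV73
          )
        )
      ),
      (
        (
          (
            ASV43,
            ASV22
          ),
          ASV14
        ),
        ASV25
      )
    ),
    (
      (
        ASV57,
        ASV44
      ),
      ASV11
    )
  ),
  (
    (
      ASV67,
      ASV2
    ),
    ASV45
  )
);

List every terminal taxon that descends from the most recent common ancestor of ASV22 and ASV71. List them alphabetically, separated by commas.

ASV1, ASV14, ASV20, ASV21, ASV22, ASV25, ASV26, ASV27, ASV32, ASV34, ASV35, ASV36, ASV43, ASV50, ASV52, ASV61, ASV63, ASV69, ASV71, ASV73

Tracing ASV22: it sits inside (ASV43,ASV22).
Tracing ASV71: it sits inside (ASV71,ASV50).
The smallest clade enclosing both is ((((ASV61,ASV27),(ASV36,(ASV63,ASV35))),((((ASV26,(ASV1,ASV69)),(ASV71,ASV50)),(ASV21,(ASV32,ASV20))),((ASV52,ASV34),ASV73))),(((ASV43,ASV22),ASV14),ASV25)); the answer is its 20 terminal taxa in alphabetical order.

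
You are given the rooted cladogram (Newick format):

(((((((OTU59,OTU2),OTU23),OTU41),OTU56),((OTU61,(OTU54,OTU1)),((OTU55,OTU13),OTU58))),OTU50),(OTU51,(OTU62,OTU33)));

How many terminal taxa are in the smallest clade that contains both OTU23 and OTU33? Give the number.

The MRCA of OTU23 and OTU33 is the root, so the clade is the entire tree.
That clade contains 15 terminal taxa: OTU1, OTU13, OTU2, OTU23, OTU33, OTU41, OTU50, OTU51, OTU54, OTU55, OTU56, OTU58, OTU59, OTU61, OTU62.

15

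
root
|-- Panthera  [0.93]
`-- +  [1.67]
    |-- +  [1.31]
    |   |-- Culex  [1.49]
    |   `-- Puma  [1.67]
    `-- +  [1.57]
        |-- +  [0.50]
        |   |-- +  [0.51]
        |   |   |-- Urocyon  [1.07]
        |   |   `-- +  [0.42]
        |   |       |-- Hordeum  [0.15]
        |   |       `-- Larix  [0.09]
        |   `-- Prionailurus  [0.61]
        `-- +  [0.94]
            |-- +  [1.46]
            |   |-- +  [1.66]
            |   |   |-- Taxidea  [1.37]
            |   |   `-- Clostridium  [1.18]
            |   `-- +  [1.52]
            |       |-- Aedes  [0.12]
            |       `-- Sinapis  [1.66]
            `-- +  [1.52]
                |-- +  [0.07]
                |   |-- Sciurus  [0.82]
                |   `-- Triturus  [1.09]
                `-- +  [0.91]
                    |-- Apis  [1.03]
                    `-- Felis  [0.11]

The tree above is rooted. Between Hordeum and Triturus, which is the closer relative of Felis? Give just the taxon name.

Triturus

The MRCA of Felis and Triturus subtends ((Sciurus,Triturus),(Apis,Felis)) (4 taxa).
The MRCA of Felis and Hordeum subtends (((Urocyon,(Hordeum,Larix)),Prionailurus),(((Taxidea,Clostridium),(Aedes,Sinapis)),((Sciurus,Triturus),(Apis,Felis)))) (12 taxa).
The first is nested inside the second, so Felis shares a more recent common ancestor with Triturus.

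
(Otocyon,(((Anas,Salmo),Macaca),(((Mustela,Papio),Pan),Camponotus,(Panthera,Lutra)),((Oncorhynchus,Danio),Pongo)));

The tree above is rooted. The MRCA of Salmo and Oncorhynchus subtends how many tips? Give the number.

The MRCA of Salmo and Oncorhynchus is the node subtending (((Anas,Salmo),Macaca),(((Mustela,Papio),Pan),Camponotus,(Panthera,Lutra)),((Oncorhynchus,Danio),Pongo)).
That clade contains 12 terminal taxa: Anas, Camponotus, Danio, Lutra, Macaca, Mustela, Oncorhynchus, Pan, Panthera, Papio, Pongo, Salmo.

12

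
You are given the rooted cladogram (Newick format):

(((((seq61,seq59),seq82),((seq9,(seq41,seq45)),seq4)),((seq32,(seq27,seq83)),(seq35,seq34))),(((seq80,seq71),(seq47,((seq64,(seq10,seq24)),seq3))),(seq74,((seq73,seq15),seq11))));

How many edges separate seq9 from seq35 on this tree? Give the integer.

7

The MRCA of seq9 and seq35 is the node subtending ((((seq61,seq59),seq82),((seq9,(seq41,seq45)),seq4)),((seq32,(seq27,seq83)),(seq35,seq34))).
From seq9 up to that node: 4 branches. From seq35 up to the same node: 3 branches. Total: 4 + 3 = 7.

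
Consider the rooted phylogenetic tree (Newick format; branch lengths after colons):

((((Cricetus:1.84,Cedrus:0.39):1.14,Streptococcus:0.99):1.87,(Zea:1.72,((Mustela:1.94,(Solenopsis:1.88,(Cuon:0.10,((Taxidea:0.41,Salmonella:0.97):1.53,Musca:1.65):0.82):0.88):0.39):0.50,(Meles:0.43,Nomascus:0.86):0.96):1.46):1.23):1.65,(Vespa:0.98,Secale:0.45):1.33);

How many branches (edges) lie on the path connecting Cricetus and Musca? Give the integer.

10

The MRCA of Cricetus and Musca is the node subtending (((Cricetus,Cedrus),Streptococcus),(Zea,((Mustela,(Solenopsis,(Cuon,((Taxidea,Salmonella),Musca)))),(Meles,Nomascus)))).
From Cricetus up to that node: 3 branches. From Musca up to the same node: 7 branches. Total: 3 + 7 = 10.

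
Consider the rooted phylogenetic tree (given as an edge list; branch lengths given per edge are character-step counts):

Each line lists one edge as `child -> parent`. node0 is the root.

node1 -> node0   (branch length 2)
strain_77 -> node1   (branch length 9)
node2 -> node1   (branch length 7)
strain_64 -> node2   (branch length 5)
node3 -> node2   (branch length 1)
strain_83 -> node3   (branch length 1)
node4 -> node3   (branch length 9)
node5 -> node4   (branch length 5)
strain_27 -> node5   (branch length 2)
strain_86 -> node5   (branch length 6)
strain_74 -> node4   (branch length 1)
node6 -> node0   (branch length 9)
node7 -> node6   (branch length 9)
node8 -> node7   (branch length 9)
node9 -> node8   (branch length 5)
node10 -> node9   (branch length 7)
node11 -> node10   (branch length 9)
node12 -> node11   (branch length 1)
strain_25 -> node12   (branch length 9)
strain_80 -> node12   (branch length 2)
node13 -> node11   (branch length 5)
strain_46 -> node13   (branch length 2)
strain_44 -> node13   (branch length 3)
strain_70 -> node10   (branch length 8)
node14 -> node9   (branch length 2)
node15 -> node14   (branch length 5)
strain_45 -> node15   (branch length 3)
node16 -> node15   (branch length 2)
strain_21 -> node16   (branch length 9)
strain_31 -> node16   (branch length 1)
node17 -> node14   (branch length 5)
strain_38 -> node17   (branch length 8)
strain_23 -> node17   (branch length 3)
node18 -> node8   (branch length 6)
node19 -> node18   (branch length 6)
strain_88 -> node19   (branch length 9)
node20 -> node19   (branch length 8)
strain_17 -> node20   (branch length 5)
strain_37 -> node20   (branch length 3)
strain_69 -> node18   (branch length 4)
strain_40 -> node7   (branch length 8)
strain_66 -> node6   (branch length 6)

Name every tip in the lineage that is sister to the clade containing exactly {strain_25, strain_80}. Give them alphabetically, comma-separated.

The clade containing exactly {strain_25, strain_80} attaches to the tree at the node subtending ((strain_25,strain_80),(strain_46,strain_44)).
The other lineage descending from that same node — the sister group — is (strain_46,strain_44); its 2 tips in alphabetical order are the answer.

strain_44, strain_46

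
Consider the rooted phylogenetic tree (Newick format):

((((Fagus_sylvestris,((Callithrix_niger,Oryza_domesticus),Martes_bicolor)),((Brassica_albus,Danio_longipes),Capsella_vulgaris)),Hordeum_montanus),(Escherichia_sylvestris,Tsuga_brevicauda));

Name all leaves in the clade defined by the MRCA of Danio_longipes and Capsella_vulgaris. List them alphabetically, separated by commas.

Brassica_albus, Capsella_vulgaris, Danio_longipes

Tracing Danio_longipes: it sits inside (Brassica_albus,Danio_longipes).
Tracing Capsella_vulgaris: it sits inside ((Brassica_albus,Danio_longipes),Capsella_vulgaris).
The smallest clade enclosing both is ((Brassica_albus,Danio_longipes),Capsella_vulgaris); the answer is its 3 terminal taxa in alphabetical order.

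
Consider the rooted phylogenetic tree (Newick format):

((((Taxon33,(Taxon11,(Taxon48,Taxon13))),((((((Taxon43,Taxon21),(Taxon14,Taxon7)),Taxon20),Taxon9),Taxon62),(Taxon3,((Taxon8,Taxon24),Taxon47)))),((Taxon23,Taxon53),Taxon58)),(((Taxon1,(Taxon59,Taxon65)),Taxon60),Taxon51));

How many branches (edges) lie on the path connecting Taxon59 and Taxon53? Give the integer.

The MRCA of Taxon59 and Taxon53 is the root of the tree.
From Taxon59 up to that node: 5 branches. From Taxon53 up to the same node: 4 branches. Total: 5 + 4 = 9.

9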